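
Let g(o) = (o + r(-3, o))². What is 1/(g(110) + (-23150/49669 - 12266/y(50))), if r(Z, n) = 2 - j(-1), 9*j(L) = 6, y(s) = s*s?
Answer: 558776250/6923091687707 ≈ 8.0712e-5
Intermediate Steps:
y(s) = s²
j(L) = ⅔ (j(L) = (⅑)*6 = ⅔)
r(Z, n) = 4/3 (r(Z, n) = 2 - 1*⅔ = 2 - ⅔ = 4/3)
g(o) = (4/3 + o)² (g(o) = (o + 4/3)² = (4/3 + o)²)
1/(g(110) + (-23150/49669 - 12266/y(50))) = 1/((4 + 3*110)²/9 + (-23150/49669 - 12266/(50²))) = 1/((4 + 330)²/9 + (-23150*1/49669 - 12266/2500)) = 1/((⅑)*334² + (-23150/49669 - 12266*1/2500)) = 1/((⅑)*111556 + (-23150/49669 - 6133/1250)) = 1/(111556/9 - 333557477/62086250) = 1/(6923091687707/558776250) = 558776250/6923091687707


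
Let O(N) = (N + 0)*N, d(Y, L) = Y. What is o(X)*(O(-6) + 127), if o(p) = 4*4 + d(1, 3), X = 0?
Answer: 2771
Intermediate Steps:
O(N) = N² (O(N) = N*N = N²)
o(p) = 17 (o(p) = 4*4 + 1 = 16 + 1 = 17)
o(X)*(O(-6) + 127) = 17*((-6)² + 127) = 17*(36 + 127) = 17*163 = 2771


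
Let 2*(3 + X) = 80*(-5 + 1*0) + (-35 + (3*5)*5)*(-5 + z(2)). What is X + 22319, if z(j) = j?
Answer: 22056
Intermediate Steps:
X = -263 (X = -3 + (80*(-5 + 1*0) + (-35 + (3*5)*5)*(-5 + 2))/2 = -3 + (80*(-5 + 0) + (-35 + 15*5)*(-3))/2 = -3 + (80*(-5) + (-35 + 75)*(-3))/2 = -3 + (-400 + 40*(-3))/2 = -3 + (-400 - 120)/2 = -3 + (½)*(-520) = -3 - 260 = -263)
X + 22319 = -263 + 22319 = 22056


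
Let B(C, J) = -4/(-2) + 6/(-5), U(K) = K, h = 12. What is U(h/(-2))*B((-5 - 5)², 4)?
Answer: -24/5 ≈ -4.8000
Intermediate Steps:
B(C, J) = ⅘ (B(C, J) = -4*(-½) + 6*(-⅕) = 2 - 6/5 = ⅘)
U(h/(-2))*B((-5 - 5)², 4) = (12/(-2))*(⅘) = (12*(-½))*(⅘) = -6*⅘ = -24/5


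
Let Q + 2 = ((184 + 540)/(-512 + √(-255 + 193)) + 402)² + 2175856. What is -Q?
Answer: 2*(-153077039645*I - 598243724*√62)/(512*√62 + 131041*I) ≈ -2.3363e+6 + 17.419*I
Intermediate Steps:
Q = 2175854 + (402 + 724/(-512 + I*√62))² (Q = -2 + (((184 + 540)/(-512 + √(-255 + 193)) + 402)² + 2175856) = -2 + ((724/(-512 + √(-62)) + 402)² + 2175856) = -2 + ((724/(-512 + I*√62) + 402)² + 2175856) = -2 + ((402 + 724/(-512 + I*√62))² + 2175856) = -2 + (2175856 + (402 + 724/(-512 + I*√62))²) = 2175854 + (402 + 724/(-512 + I*√62))² ≈ 2.3363e+6 - 17.419*I)
-Q = -2*(598243724*√62 + 153077039645*I)/(512*√62 + 131041*I)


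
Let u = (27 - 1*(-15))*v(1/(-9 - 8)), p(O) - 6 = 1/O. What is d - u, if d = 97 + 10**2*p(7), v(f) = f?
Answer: 84937/119 ≈ 713.76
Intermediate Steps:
p(O) = 6 + 1/O
u = -42/17 (u = (27 - 1*(-15))/(-9 - 8) = (27 + 15)/(-17) = 42*(-1/17) = -42/17 ≈ -2.4706)
d = 4979/7 (d = 97 + 10**2*(6 + 1/7) = 97 + 100*(6 + 1/7) = 97 + 100*(43/7) = 97 + 4300/7 = 4979/7 ≈ 711.29)
d - u = 4979/7 - 1*(-42/17) = 4979/7 + 42/17 = 84937/119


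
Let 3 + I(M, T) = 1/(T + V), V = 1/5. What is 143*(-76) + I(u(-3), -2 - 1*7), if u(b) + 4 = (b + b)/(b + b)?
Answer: -478329/44 ≈ -10871.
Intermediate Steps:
V = ⅕ ≈ 0.20000
u(b) = -3 (u(b) = -4 + (b + b)/(b + b) = -4 + (2*b)/((2*b)) = -4 + (2*b)*(1/(2*b)) = -4 + 1 = -3)
I(M, T) = -3 + 1/(⅕ + T) (I(M, T) = -3 + 1/(T + ⅕) = -3 + 1/(⅕ + T))
143*(-76) + I(u(-3), -2 - 1*7) = 143*(-76) + (2 - 15*(-2 - 1*7))/(1 + 5*(-2 - 1*7)) = -10868 + (2 - 15*(-2 - 7))/(1 + 5*(-2 - 7)) = -10868 + (2 - 15*(-9))/(1 + 5*(-9)) = -10868 + (2 + 135)/(1 - 45) = -10868 + 137/(-44) = -10868 - 1/44*137 = -10868 - 137/44 = -478329/44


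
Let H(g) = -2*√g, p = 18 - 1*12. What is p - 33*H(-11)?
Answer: 6 + 66*I*√11 ≈ 6.0 + 218.9*I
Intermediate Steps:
p = 6 (p = 18 - 12 = 6)
p - 33*H(-11) = 6 - (-66)*√(-11) = 6 - (-66)*I*√11 = 6 + 66*I*√11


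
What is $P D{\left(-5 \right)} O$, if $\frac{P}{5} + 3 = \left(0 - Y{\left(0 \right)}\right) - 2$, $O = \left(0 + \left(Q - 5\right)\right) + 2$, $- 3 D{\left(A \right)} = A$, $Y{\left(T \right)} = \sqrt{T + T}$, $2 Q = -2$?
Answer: $\frac{500}{3} \approx 166.67$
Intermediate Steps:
$Q = -1$ ($Q = \frac{1}{2} \left(-2\right) = -1$)
$Y{\left(T \right)} = \sqrt{2} \sqrt{T}$ ($Y{\left(T \right)} = \sqrt{2 T} = \sqrt{2} \sqrt{T}$)
$D{\left(A \right)} = - \frac{A}{3}$
$O = -4$ ($O = \left(0 - 6\right) + 2 = -6 + 2 = -4$)
$P = -25$ ($P = -15 + 5 \left(\left(0 - \sqrt{2} \sqrt{0}\right) - 2\right) = -15 + 5 \left(\left(0 - \sqrt{2} \cdot 0\right) - 2\right) = -15 + 5 \left(\left(0 - 0\right) - 2\right) = -15 + 5 \left(\left(0 + 0\right) - 2\right) = -15 + 5 \left(0 - 2\right) = -15 + 5 \left(-2\right) = -15 - 10 = -25$)
$P D{\left(-5 \right)} O = - 25 \left(\left(- \frac{1}{3}\right) \left(-5\right)\right) \left(-4\right) = \left(-25\right) \frac{5}{3} \left(-4\right) = \left(- \frac{125}{3}\right) \left(-4\right) = \frac{500}{3}$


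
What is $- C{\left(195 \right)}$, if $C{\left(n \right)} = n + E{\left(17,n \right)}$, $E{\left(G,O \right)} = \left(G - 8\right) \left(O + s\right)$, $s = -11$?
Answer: $-1851$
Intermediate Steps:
$E{\left(G,O \right)} = \left(-11 + O\right) \left(-8 + G\right)$ ($E{\left(G,O \right)} = \left(G - 8\right) \left(O - 11\right) = \left(-8 + G\right) \left(-11 + O\right) = \left(-11 + O\right) \left(-8 + G\right)$)
$C{\left(n \right)} = -99 + 10 n$ ($C{\left(n \right)} = n + \left(88 - 187 - 8 n + 17 n\right) = n + \left(-99 + 9 n\right) = -99 + 10 n$)
$- C{\left(195 \right)} = - (-99 + 10 \cdot 195) = - (-99 + 1950) = \left(-1\right) 1851 = -1851$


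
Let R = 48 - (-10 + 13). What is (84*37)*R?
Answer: 139860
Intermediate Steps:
R = 45 (R = 48 - 1*3 = 48 - 3 = 45)
(84*37)*R = (84*37)*45 = 3108*45 = 139860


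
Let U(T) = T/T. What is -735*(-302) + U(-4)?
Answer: 221971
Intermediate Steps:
U(T) = 1
-735*(-302) + U(-4) = -735*(-302) + 1 = 221970 + 1 = 221971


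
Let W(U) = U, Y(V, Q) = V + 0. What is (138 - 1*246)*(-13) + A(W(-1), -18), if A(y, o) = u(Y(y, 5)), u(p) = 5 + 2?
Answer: 1411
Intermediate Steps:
Y(V, Q) = V
u(p) = 7
A(y, o) = 7
(138 - 1*246)*(-13) + A(W(-1), -18) = (138 - 1*246)*(-13) + 7 = (138 - 246)*(-13) + 7 = -108*(-13) + 7 = 1404 + 7 = 1411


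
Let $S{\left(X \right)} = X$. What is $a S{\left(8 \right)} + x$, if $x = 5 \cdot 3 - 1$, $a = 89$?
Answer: $726$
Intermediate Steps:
$x = 14$ ($x = 15 - 1 = 14$)
$a S{\left(8 \right)} + x = 89 \cdot 8 + 14 = 712 + 14 = 726$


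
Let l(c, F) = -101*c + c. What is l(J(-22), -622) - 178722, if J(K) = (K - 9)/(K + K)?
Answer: -1966717/11 ≈ -1.7879e+5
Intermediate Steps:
J(K) = (-9 + K)/(2*K) (J(K) = (-9 + K)/((2*K)) = (-9 + K)*(1/(2*K)) = (-9 + K)/(2*K))
l(c, F) = -100*c
l(J(-22), -622) - 178722 = -50*(-9 - 22)/(-22) - 178722 = -50*(-1)*(-31)/22 - 178722 = -100*31/44 - 178722 = -775/11 - 178722 = -1966717/11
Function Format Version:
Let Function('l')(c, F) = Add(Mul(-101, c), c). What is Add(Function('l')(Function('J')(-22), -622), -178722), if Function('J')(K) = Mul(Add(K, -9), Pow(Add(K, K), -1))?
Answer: Rational(-1966717, 11) ≈ -1.7879e+5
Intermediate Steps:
Function('J')(K) = Mul(Rational(1, 2), Pow(K, -1), Add(-9, K)) (Function('J')(K) = Mul(Add(-9, K), Pow(Mul(2, K), -1)) = Mul(Add(-9, K), Mul(Rational(1, 2), Pow(K, -1))) = Mul(Rational(1, 2), Pow(K, -1), Add(-9, K)))
Function('l')(c, F) = Mul(-100, c)
Add(Function('l')(Function('J')(-22), -622), -178722) = Add(Mul(-100, Mul(Rational(1, 2), Pow(-22, -1), Add(-9, -22))), -178722) = Add(Mul(-100, Mul(Rational(1, 2), Rational(-1, 22), -31)), -178722) = Add(Mul(-100, Rational(31, 44)), -178722) = Add(Rational(-775, 11), -178722) = Rational(-1966717, 11)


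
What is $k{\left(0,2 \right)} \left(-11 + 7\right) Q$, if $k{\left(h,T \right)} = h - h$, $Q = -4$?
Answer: $0$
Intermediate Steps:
$k{\left(h,T \right)} = 0$
$k{\left(0,2 \right)} \left(-11 + 7\right) Q = 0 \left(-11 + 7\right) \left(-4\right) = 0 \left(-4\right) \left(-4\right) = 0 \left(-4\right) = 0$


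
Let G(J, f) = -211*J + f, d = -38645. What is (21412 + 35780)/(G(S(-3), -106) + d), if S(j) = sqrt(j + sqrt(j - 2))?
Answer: -57192/(38751 + 211*sqrt(-3 + I*sqrt(5))) ≈ -1.4709 + 0.014656*I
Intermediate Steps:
S(j) = sqrt(j + sqrt(-2 + j))
G(J, f) = f - 211*J
(21412 + 35780)/(G(S(-3), -106) + d) = (21412 + 35780)/((-106 - 211*sqrt(-3 + sqrt(-2 - 3))) - 38645) = 57192/((-106 - 211*sqrt(-3 + sqrt(-5))) - 38645) = 57192/((-106 - 211*sqrt(-3 + I*sqrt(5))) - 38645) = 57192/(-38751 - 211*sqrt(-3 + I*sqrt(5)))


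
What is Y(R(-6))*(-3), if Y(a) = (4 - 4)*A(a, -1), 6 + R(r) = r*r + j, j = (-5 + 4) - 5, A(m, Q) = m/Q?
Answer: 0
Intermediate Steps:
j = -6 (j = -1 - 5 = -6)
R(r) = -12 + r**2 (R(r) = -6 + (r*r - 6) = -6 + (r**2 - 6) = -6 + (-6 + r**2) = -12 + r**2)
Y(a) = 0 (Y(a) = (4 - 4)*(a/(-1)) = 0*(a*(-1)) = 0*(-a) = 0)
Y(R(-6))*(-3) = 0*(-3) = 0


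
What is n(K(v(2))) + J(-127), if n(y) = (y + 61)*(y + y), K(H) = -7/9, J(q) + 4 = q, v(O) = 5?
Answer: -18199/81 ≈ -224.68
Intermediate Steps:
J(q) = -4 + q
K(H) = -7/9 (K(H) = -7*⅑ = -7/9)
n(y) = 2*y*(61 + y) (n(y) = (61 + y)*(2*y) = 2*y*(61 + y))
n(K(v(2))) + J(-127) = 2*(-7/9)*(61 - 7/9) + (-4 - 127) = 2*(-7/9)*(542/9) - 131 = -7588/81 - 131 = -18199/81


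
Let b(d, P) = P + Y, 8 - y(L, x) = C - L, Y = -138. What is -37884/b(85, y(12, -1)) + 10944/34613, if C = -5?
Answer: 1312515564/3911269 ≈ 335.57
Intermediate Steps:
y(L, x) = 13 + L (y(L, x) = 8 - (-5 - L) = 8 + (5 + L) = 13 + L)
b(d, P) = -138 + P (b(d, P) = P - 138 = -138 + P)
-37884/b(85, y(12, -1)) + 10944/34613 = -37884/(-138 + (13 + 12)) + 10944/34613 = -37884/(-138 + 25) + 10944*(1/34613) = -37884/(-113) + 10944/34613 = -37884*(-1/113) + 10944/34613 = 37884/113 + 10944/34613 = 1312515564/3911269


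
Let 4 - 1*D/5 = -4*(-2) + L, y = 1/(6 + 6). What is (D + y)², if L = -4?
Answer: 1/144 ≈ 0.0069444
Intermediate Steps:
y = 1/12 ≈ 0.083333
D = 0 (D = 20 - 5*(-4*(-2) - 4) = 20 - 5*(8 - 4) = 20 - 5*4 = 20 - 20 = 0)
(D + y)² = (0 + 1/12)² = (1/12)² = 1/144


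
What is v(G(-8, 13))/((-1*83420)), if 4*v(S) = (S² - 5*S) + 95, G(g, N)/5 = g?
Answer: -379/66736 ≈ -0.0056791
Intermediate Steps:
G(g, N) = 5*g
v(S) = 95/4 - 5*S/4 + S²/4 (v(S) = ((S² - 5*S) + 95)/4 = (95 + S² - 5*S)/4 = 95/4 - 5*S/4 + S²/4)
v(G(-8, 13))/((-1*83420)) = (95/4 - 25*(-8)/4 + (5*(-8))²/4)/((-1*83420)) = (95/4 - 5/4*(-40) + (¼)*(-40)²)/(-83420) = (95/4 + 50 + (¼)*1600)*(-1/83420) = (95/4 + 50 + 400)*(-1/83420) = (1895/4)*(-1/83420) = -379/66736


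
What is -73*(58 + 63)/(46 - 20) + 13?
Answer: -8495/26 ≈ -326.73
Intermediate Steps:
-73*(58 + 63)/(46 - 20) + 13 = -8833/26 + 13 = -8495/26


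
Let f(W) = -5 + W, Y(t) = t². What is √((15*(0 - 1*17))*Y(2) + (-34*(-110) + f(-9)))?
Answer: √2706 ≈ 52.019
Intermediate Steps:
√((15*(0 - 1*17))*Y(2) + (-34*(-110) + f(-9))) = √((15*(0 - 1*17))*2² + (-34*(-110) + (-5 - 9))) = √((15*(0 - 17))*4 + (3740 - 14)) = √((15*(-17))*4 + 3726) = √(-255*4 + 3726) = √(-1020 + 3726) = √2706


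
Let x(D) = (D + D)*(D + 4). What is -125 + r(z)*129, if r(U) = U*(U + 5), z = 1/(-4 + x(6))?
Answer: -1607051/13456 ≈ -119.43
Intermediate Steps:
x(D) = 2*D*(4 + D) (x(D) = (2*D)*(4 + D) = 2*D*(4 + D))
z = 1/116 (z = 1/(-4 + 2*6*(4 + 6)) = 1/(-4 + 2*6*10) = 1/(-4 + 120) = 1/116 ≈ 0.0086207)
r(U) = U*(5 + U)
-125 + r(z)*129 = -125 + ((5 + 1/116)/116)*129 = -125 + ((1/116)*(581/116))*129 = -125 + (581/13456)*129 = -125 + 74949/13456 = -1607051/13456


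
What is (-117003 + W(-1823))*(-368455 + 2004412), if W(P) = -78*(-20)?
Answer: -188859783951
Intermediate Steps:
W(P) = 1560
(-117003 + W(-1823))*(-368455 + 2004412) = (-117003 + 1560)*(-368455 + 2004412) = -115443*1635957 = -188859783951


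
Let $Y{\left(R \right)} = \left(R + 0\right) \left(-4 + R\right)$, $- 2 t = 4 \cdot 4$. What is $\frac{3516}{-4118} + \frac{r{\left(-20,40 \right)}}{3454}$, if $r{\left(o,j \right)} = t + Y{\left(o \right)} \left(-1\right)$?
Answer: $- \frac{3538462}{3555893} \approx -0.9951$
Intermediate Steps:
$t = -8$ ($t = - \frac{4 \cdot 4}{2} = \left(- \frac{1}{2}\right) 16 = -8$)
$Y{\left(R \right)} = R \left(-4 + R\right)$
$r{\left(o,j \right)} = -8 - o \left(-4 + o\right)$ ($r{\left(o,j \right)} = -8 + o \left(-4 + o\right) \left(-1\right) = -8 - o \left(-4 + o\right)$)
$\frac{3516}{-4118} + \frac{r{\left(-20,40 \right)}}{3454} = \frac{3516}{-4118} + \frac{-8 - - 20 \left(-4 - 20\right)}{3454} = 3516 \left(- \frac{1}{4118}\right) + \left(-8 - \left(-20\right) \left(-24\right)\right) \frac{1}{3454} = - \frac{1758}{2059} + \left(-8 - 480\right) \frac{1}{3454} = - \frac{1758}{2059} - \frac{244}{1727} = - \frac{3538462}{3555893}$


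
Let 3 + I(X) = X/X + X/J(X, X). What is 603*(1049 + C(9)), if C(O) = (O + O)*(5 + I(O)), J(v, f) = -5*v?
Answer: 3314691/5 ≈ 6.6294e+5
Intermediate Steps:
I(X) = -11/5 (I(X) = -3 + (X/X + X/((-5*X))) = -3 + (1 + X*(-1/(5*X))) = -3 + (1 - ⅕) = -3 + ⅘ = -11/5)
C(O) = 28*O/5 (C(O) = (O + O)*(5 - 11/5) = (2*O)*(14/5) = 28*O/5)
603*(1049 + C(9)) = 603*(1049 + (28/5)*9) = 603*(1049 + 252/5) = 603*(5497/5) = 3314691/5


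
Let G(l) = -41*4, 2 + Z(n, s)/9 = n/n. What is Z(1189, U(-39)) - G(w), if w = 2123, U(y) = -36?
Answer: 155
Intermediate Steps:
Z(n, s) = -9 (Z(n, s) = -18 + 9*(n/n) = -18 + 9*1 = -18 + 9 = -9)
G(l) = -164
Z(1189, U(-39)) - G(w) = -9 - 1*(-164) = -9 + 164 = 155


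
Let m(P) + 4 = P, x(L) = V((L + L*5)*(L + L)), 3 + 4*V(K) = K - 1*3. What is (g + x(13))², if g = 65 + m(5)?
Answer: 1306449/4 ≈ 3.2661e+5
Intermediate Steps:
V(K) = -3/2 + K/4 (V(K) = -¾ + (K - 1*3)/4 = -¾ + (K - 3)/4 = -¾ + (-3 + K)/4 = -¾ + (-¾ + K/4) = -3/2 + K/4)
x(L) = -3/2 + 3*L² (x(L) = -3/2 + ((L + L*5)*(L + L))/4 = -3/2 + ((L + 5*L)*(2*L))/4 = -3/2 + ((6*L)*(2*L))/4 = -3/2 + (12*L²)/4 = -3/2 + 3*L²)
m(P) = -4 + P
g = 66 (g = 65 + (-4 + 5) = 65 + 1 = 66)
(g + x(13))² = (66 + (-3/2 + 3*13²))² = (66 + (-3/2 + 3*169))² = (66 + (-3/2 + 507))² = (66 + 1011/2)² = (1143/2)² = 1306449/4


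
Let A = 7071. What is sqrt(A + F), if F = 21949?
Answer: 2*sqrt(7255) ≈ 170.35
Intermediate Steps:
sqrt(A + F) = sqrt(7071 + 21949) = sqrt(29020) = 2*sqrt(7255)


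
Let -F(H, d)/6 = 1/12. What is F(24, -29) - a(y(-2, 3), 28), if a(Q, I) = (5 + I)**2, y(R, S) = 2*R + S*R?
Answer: -2179/2 ≈ -1089.5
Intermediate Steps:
y(R, S) = 2*R + R*S
F(H, d) = -1/2 (F(H, d) = -6/12 = -6*1/12 = -1/2)
F(24, -29) - a(y(-2, 3), 28) = -1/2 - (5 + 28)**2 = -1/2 - 1*33**2 = -1/2 - 1*1089 = -1/2 - 1089 = -2179/2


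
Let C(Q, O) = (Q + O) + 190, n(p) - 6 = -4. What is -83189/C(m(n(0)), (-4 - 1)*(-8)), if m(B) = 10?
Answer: -83189/240 ≈ -346.62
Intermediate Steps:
n(p) = 2 (n(p) = 6 - 4 = 2)
C(Q, O) = 190 + O + Q (C(Q, O) = (O + Q) + 190 = 190 + O + Q)
-83189/C(m(n(0)), (-4 - 1)*(-8)) = -83189/(190 + (-4 - 1)*(-8) + 10) = -83189/(190 - 5*(-8) + 10) = -83189/(190 + 40 + 10) = -83189/240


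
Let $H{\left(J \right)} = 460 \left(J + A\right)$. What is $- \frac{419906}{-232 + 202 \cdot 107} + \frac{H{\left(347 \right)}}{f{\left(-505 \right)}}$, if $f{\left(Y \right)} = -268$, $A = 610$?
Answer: $- \frac{1190664856}{716297} \approx -1662.3$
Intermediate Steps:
$H{\left(J \right)} = 280600 + 460 J$ ($H{\left(J \right)} = 460 \left(J + 610\right) = 460 \left(610 + J\right) = 280600 + 460 J$)
$- \frac{419906}{-232 + 202 \cdot 107} + \frac{H{\left(347 \right)}}{f{\left(-505 \right)}} = - \frac{419906}{-232 + 202 \cdot 107} + \frac{280600 + 460 \cdot 347}{-268} = - \frac{419906}{-232 + 21614} + \left(280600 + 159620\right) \left(- \frac{1}{268}\right) = - \frac{419906}{21382} + 440220 \left(- \frac{1}{268}\right) = \left(-419906\right) \frac{1}{21382} - \frac{110055}{67} = - \frac{209953}{10691} - \frac{110055}{67} = - \frac{1190664856}{716297}$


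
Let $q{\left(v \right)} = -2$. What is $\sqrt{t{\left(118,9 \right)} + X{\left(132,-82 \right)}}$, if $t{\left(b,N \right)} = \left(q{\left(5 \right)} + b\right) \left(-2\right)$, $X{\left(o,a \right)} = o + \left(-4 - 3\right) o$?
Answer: $32 i \approx 32.0 i$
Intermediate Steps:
$X{\left(o,a \right)} = - 6 o$ ($X{\left(o,a \right)} = o - 7 o = - 6 o$)
$t{\left(b,N \right)} = 4 - 2 b$ ($t{\left(b,N \right)} = \left(-2 + b\right) \left(-2\right) = 4 - 2 b$)
$\sqrt{t{\left(118,9 \right)} + X{\left(132,-82 \right)}} = \sqrt{\left(4 - 236\right) - 792} = \sqrt{-232 - 792} = \sqrt{-1024} = 32 i$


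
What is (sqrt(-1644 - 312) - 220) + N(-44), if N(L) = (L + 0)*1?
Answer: -264 + 2*I*sqrt(489) ≈ -264.0 + 44.227*I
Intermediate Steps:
N(L) = L (N(L) = L*1 = L)
(sqrt(-1644 - 312) - 220) + N(-44) = (sqrt(-1644 - 312) - 220) - 44 = (sqrt(-1956) - 220) - 44 = (2*I*sqrt(489) - 220) - 44 = (-220 + 2*I*sqrt(489)) - 44 = -264 + 2*I*sqrt(489)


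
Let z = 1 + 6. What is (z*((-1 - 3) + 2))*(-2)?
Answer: 28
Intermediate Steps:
z = 7
(z*((-1 - 3) + 2))*(-2) = (7*((-1 - 3) + 2))*(-2) = (7*(-4 + 2))*(-2) = (7*(-2))*(-2) = -14*(-2) = 28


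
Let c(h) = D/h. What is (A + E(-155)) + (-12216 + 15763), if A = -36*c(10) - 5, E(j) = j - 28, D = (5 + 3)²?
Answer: 15643/5 ≈ 3128.6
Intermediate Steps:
D = 64 (D = 8² = 64)
E(j) = -28 + j
c(h) = 64/h
A = -1177/5 (A = -2304/10 - 5 = -36*32/5 - 5 = -1152/5 - 5 = -1177/5 ≈ -235.40)
(A + E(-155)) + (-12216 + 15763) = (-1177/5 + (-28 - 155)) + (-12216 + 15763) = (-1177/5 - 183) + 3547 = -2092/5 + 3547 = 15643/5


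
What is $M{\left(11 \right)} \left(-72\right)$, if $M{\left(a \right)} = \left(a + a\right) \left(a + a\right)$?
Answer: $-34848$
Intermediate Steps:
$M{\left(a \right)} = 4 a^{2}$ ($M{\left(a \right)} = 2 a 2 a = 4 a^{2}$)
$M{\left(11 \right)} \left(-72\right) = 4 \cdot 11^{2} \left(-72\right) = 4 \cdot 121 \left(-72\right) = 484 \left(-72\right) = -34848$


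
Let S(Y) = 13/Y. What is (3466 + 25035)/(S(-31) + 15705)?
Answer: 883531/486842 ≈ 1.8148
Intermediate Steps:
(3466 + 25035)/(S(-31) + 15705) = (3466 + 25035)/(13/(-31) + 15705) = 28501/(13*(-1/31) + 15705) = 28501/(-13/31 + 15705) = 28501/(486842/31) = 28501*(31/486842) = 883531/486842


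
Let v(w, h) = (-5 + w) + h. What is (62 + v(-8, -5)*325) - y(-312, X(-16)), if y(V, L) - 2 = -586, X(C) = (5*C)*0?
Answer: -5204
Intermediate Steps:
X(C) = 0
y(V, L) = -584 (y(V, L) = 2 - 586 = -584)
v(w, h) = -5 + h + w
(62 + v(-8, -5)*325) - y(-312, X(-16)) = (62 + (-5 - 5 - 8)*325) - 1*(-584) = (62 - 18*325) + 584 = (62 - 5850) + 584 = -5788 + 584 = -5204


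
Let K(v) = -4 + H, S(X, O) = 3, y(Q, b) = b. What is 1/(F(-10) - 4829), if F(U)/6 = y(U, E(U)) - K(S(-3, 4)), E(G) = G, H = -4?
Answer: -1/4841 ≈ -0.00020657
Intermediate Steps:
K(v) = -8 (K(v) = -4 - 4 = -8)
F(U) = 48 + 6*U (F(U) = 6*(U - 1*(-8)) = 6*(U + 8) = 6*(8 + U) = 48 + 6*U)
1/(F(-10) - 4829) = 1/((48 + 6*(-10)) - 4829) = 1/((48 - 60) - 4829) = 1/(-12 - 4829) = 1/(-4841) = -1/4841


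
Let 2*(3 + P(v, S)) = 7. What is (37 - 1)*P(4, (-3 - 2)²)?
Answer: 18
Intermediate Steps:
P(v, S) = ½ (P(v, S) = -3 + (½)*7 = -3 + 7/2 = ½)
(37 - 1)*P(4, (-3 - 2)²) = (37 - 1)*(½) = 36*(½) = 18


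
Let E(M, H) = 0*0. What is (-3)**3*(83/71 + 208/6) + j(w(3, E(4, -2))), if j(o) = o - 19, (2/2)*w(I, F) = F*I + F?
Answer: -70046/71 ≈ -986.56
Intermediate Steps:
E(M, H) = 0
w(I, F) = F + F*I (w(I, F) = F*I + F = F + F*I)
j(o) = -19 + o
(-3)**3*(83/71 + 208/6) + j(w(3, E(4, -2))) = (-3)**3*(83/71 + 208/6) + (-19 + 0*(1 + 3)) = -27*(83*(1/71) + 208*(1/6)) + (-19 + 0*4) = -27*(83/71 + 104/3) + (-19 + 0) = -27*7633/213 - 19 = -68697/71 - 19 = -70046/71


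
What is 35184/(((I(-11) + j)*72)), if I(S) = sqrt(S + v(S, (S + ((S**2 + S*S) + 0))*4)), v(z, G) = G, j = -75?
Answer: -18325/2356 - 733*sqrt(913)/7068 ≈ -10.912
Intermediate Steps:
I(S) = sqrt(5*S + 8*S**2) (I(S) = sqrt(S + (S + ((S**2 + S*S) + 0))*4) = sqrt(S + (S + ((S**2 + S**2) + 0))*4) = sqrt(S + (S + (2*S**2 + 0))*4) = sqrt(S + (S + 2*S**2)*4) = sqrt(S + (4*S + 8*S**2)) = sqrt(5*S + 8*S**2))
35184/(((I(-11) + j)*72)) = 35184/(((sqrt(-11*(5 + 8*(-11))) - 75)*72)) = 35184/(((sqrt(-11*(5 - 88)) - 75)*72)) = 35184/(((sqrt(-11*(-83)) - 75)*72)) = 35184/(((sqrt(913) - 75)*72)) = 35184/(((-75 + sqrt(913))*72)) = 35184/(-5400 + 72*sqrt(913))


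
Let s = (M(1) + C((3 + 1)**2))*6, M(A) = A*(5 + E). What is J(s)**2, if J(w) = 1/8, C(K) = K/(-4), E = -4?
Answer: 1/64 ≈ 0.015625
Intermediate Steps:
M(A) = A (M(A) = A*(5 - 4) = A*1 = A)
C(K) = -K/4 (C(K) = K*(-1/4) = -K/4)
s = -18 (s = (1 - (3 + 1)**2/4)*6 = (1 - 1/4*4**2)*6 = (1 - 1/4*16)*6 = (1 - 4)*6 = -3*6 = -18)
J(w) = 1/8
J(s)**2 = (1/8)**2 = 1/64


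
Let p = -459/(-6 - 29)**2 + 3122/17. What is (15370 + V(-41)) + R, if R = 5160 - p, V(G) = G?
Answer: 422866778/20825 ≈ 20306.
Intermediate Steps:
p = 3816647/20825 (p = -459/((-35)**2) + 3122*(1/17) = -459/1225 + 3122/17 = 3816647/20825 ≈ 183.27)
R = 103640353/20825 (R = 5160 - 1*3816647/20825 = 5160 - 3816647/20825 = 103640353/20825 ≈ 4976.7)
(15370 + V(-41)) + R = (15370 - 41) + 103640353/20825 = 15329 + 103640353/20825 = 422866778/20825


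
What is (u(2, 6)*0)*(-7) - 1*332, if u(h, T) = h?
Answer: -332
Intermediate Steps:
(u(2, 6)*0)*(-7) - 1*332 = (2*0)*(-7) - 1*332 = 0*(-7) - 332 = 0 - 332 = -332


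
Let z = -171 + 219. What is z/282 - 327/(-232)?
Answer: 17225/10904 ≈ 1.5797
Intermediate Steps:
z = 48
z/282 - 327/(-232) = 48/282 - 327/(-232) = 48*(1/282) - 327*(-1/232) = 8/47 + 327/232 = 17225/10904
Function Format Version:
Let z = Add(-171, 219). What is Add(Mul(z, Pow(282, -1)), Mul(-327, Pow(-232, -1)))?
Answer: Rational(17225, 10904) ≈ 1.5797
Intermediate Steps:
z = 48
Add(Mul(z, Pow(282, -1)), Mul(-327, Pow(-232, -1))) = Add(Mul(48, Pow(282, -1)), Mul(-327, Pow(-232, -1))) = Add(Mul(48, Rational(1, 282)), Mul(-327, Rational(-1, 232))) = Add(Rational(8, 47), Rational(327, 232)) = Rational(17225, 10904)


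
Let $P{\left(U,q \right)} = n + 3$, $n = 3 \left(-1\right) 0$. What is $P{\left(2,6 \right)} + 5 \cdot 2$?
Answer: $13$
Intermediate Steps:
$n = 0$ ($n = \left(-3\right) 0 = 0$)
$P{\left(U,q \right)} = 3$ ($P{\left(U,q \right)} = 0 + 3 = 3$)
$P{\left(2,6 \right)} + 5 \cdot 2 = 3 + 5 \cdot 2 = 3 + 10 = 13$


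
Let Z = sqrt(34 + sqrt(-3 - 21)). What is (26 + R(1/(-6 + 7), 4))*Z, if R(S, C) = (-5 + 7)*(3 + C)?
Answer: 40*sqrt(34 + 2*I*sqrt(6)) ≈ 233.84 + 16.76*I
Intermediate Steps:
R(S, C) = 6 + 2*C (R(S, C) = 2*(3 + C) = 6 + 2*C)
Z = sqrt(34 + 2*I*sqrt(6)) (Z = sqrt(34 + sqrt(-24)) = sqrt(34 + 2*I*sqrt(6)) ≈ 5.846 + 0.419*I)
(26 + R(1/(-6 + 7), 4))*Z = (26 + (6 + 2*4))*sqrt(34 + 2*I*sqrt(6)) = (26 + (6 + 8))*sqrt(34 + 2*I*sqrt(6)) = (26 + 14)*sqrt(34 + 2*I*sqrt(6)) = 40*sqrt(34 + 2*I*sqrt(6))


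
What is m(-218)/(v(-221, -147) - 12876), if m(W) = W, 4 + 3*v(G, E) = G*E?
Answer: 654/6145 ≈ 0.10643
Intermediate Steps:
v(G, E) = -4/3 + E*G/3 (v(G, E) = -4/3 + (G*E)/3 = -4/3 + (E*G)/3 = -4/3 + E*G/3)
m(-218)/(v(-221, -147) - 12876) = -218/((-4/3 + (⅓)*(-147)*(-221)) - 12876) = -218/((-4/3 + 10829) - 12876) = -218/(32483/3 - 12876) = -218/(-6145/3) = -218*(-3/6145) = 654/6145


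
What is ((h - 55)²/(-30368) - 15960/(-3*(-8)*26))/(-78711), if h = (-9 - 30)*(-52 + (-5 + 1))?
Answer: 1769787/796765216 ≈ 0.0022212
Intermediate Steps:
h = 2184 (h = -39*(-52 - 4) = -39*(-56) = 2184)
((h - 55)²/(-30368) - 15960/(-3*(-8)*26))/(-78711) = ((2184 - 55)²/(-30368) - 15960/(-3*(-8)*26))/(-78711) = (2129²*(-1/30368) - 15960/(24*26))*(-1/78711) = (4532641*(-1/30368) - 15960/624)*(-1/78711) = (-4532641/30368 - 15960*1/624)*(-1/78711) = (-4532641/30368 - 665/26)*(-1/78711) = -5309361/30368*(-1/78711) = 1769787/796765216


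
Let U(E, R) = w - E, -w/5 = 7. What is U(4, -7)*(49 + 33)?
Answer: -3198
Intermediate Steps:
w = -35 (w = -5*7 = -35)
U(E, R) = -35 - E
U(4, -7)*(49 + 33) = (-35 - 1*4)*(49 + 33) = (-35 - 4)*82 = -39*82 = -3198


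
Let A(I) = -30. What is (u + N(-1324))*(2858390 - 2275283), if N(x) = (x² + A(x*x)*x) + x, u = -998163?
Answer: 462525720363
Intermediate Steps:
N(x) = x² - 29*x (N(x) = (x² - 30*x) + x = x² - 29*x)
(u + N(-1324))*(2858390 - 2275283) = (-998163 - 1324*(-29 - 1324))*(2858390 - 2275283) = (-998163 - 1324*(-1353))*583107 = (-998163 + 1791372)*583107 = 793209*583107 = 462525720363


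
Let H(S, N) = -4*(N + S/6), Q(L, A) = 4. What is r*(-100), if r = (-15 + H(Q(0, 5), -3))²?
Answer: -28900/9 ≈ -3211.1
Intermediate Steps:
H(S, N) = -4*N - 2*S/3 (H(S, N) = -4*(N + S*(⅙)) = -4*(N + S/6) = -4*N - 2*S/3)
r = 289/9 (r = (-15 + (-4*(-3) - ⅔*4))² = (-15 + (12 - 8/3))² = (-15 + 28/3)² = (-17/3)² = 289/9 ≈ 32.111)
r*(-100) = (289/9)*(-100) = -28900/9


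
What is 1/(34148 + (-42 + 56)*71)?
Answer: 1/35142 ≈ 2.8456e-5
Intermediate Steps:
1/(34148 + (-42 + 56)*71) = 1/(34148 + 14*71) = 1/(34148 + 994) = 1/35142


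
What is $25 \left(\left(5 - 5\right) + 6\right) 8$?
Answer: $1200$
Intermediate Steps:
$25 \left(\left(5 - 5\right) + 6\right) 8 = 25 \left(0 + 6\right) 8 = 25 \cdot 6 \cdot 8 = 150 \cdot 8 = 1200$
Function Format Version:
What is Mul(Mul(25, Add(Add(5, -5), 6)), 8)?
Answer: 1200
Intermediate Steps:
Mul(Mul(25, Add(Add(5, -5), 6)), 8) = Mul(Mul(25, Add(0, 6)), 8) = Mul(Mul(25, 6), 8) = Mul(150, 8) = 1200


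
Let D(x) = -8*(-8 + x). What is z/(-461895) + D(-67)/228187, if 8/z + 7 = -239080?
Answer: 66259855744496/25199395477024755 ≈ 0.0026294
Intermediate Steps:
z = -8/239087 (z = 8/(-7 - 239080) = 8/(-239087) = 8*(-1/239087) = -8/239087 ≈ -3.3461e-5)
D(x) = 64 - 8*x
z/(-461895) + D(-67)/228187 = -8/239087/(-461895) + (64 - 8*(-67))/228187 = -8/239087*(-1/461895) + (64 + 536)*(1/228187) = 8/110433089865 + 600*(1/228187) = 8/110433089865 + 600/228187 = 66259855744496/25199395477024755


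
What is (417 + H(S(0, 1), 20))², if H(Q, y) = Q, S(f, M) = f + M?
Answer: 174724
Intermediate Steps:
S(f, M) = M + f
(417 + H(S(0, 1), 20))² = (417 + (1 + 0))² = (417 + 1)² = 418² = 174724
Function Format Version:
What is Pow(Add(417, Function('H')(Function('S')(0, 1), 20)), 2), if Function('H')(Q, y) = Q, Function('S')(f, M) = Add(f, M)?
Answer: 174724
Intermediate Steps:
Function('S')(f, M) = Add(M, f)
Pow(Add(417, Function('H')(Function('S')(0, 1), 20)), 2) = Pow(Add(417, Add(1, 0)), 2) = Pow(Add(417, 1), 2) = Pow(418, 2) = 174724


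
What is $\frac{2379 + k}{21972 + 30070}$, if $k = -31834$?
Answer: $- \frac{29455}{52042} \approx -0.56598$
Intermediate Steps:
$\frac{2379 + k}{21972 + 30070} = \frac{2379 - 31834}{21972 + 30070} = - \frac{29455}{52042}$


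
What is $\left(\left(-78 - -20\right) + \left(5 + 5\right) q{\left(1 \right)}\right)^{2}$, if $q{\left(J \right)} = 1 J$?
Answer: $2304$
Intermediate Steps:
$q{\left(J \right)} = J$
$\left(\left(-78 - -20\right) + \left(5 + 5\right) q{\left(1 \right)}\right)^{2} = \left(\left(-78 - -20\right) + \left(5 + 5\right) 1\right)^{2} = \left(\left(-78 + 20\right) + 10 \cdot 1\right)^{2} = \left(-58 + 10\right)^{2} = \left(-48\right)^{2} = 2304$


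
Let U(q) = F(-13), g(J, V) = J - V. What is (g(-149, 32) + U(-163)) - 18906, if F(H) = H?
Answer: -19100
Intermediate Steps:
U(q) = -13
(g(-149, 32) + U(-163)) - 18906 = ((-149 - 1*32) - 13) - 18906 = ((-149 - 32) - 13) - 18906 = (-181 - 13) - 18906 = -194 - 18906 = -19100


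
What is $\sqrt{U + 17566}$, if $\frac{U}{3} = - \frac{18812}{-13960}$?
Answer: $\frac{\sqrt{214004877010}}{3490} \approx 132.55$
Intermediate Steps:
$U = \frac{14109}{3490}$ ($U = 3 \left(- \frac{18812}{-13960}\right) = 3 \left(\left(-18812\right) \left(- \frac{1}{13960}\right)\right) = 3 \cdot \frac{4703}{3490} = \frac{14109}{3490} \approx 4.0427$)
$\sqrt{U + 17566} = \sqrt{\frac{14109}{3490} + 17566} = \sqrt{\frac{61319449}{3490}} = \frac{\sqrt{214004877010}}{3490}$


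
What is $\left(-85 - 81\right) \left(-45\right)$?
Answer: $7470$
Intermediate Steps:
$\left(-85 - 81\right) \left(-45\right) = \left(-166\right) \left(-45\right) = 7470$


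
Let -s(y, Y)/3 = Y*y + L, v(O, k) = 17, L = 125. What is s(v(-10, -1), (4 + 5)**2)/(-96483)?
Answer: 1502/32161 ≈ 0.046703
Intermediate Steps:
s(y, Y) = -375 - 3*Y*y (s(y, Y) = -3*(Y*y + 125) = -3*(125 + Y*y) = -375 - 3*Y*y)
s(v(-10, -1), (4 + 5)**2)/(-96483) = (-375 - 3*(4 + 5)**2*17)/(-96483) = (-375 - 3*9**2*17)*(-1/96483) = (-375 - 3*81*17)*(-1/96483) = (-375 - 4131)*(-1/96483) = -4506*(-1/96483) = 1502/32161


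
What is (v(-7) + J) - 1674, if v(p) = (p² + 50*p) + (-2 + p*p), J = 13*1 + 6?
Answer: -1909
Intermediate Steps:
J = 19 (J = 13 + 6 = 19)
v(p) = -2 + 2*p² + 50*p (v(p) = (p² + 50*p) + (-2 + p²) = -2 + 2*p² + 50*p)
(v(-7) + J) - 1674 = ((-2 + 2*(-7)² + 50*(-7)) + 19) - 1674 = ((-2 + 2*49 - 350) + 19) - 1674 = ((-2 + 98 - 350) + 19) - 1674 = (-254 + 19) - 1674 = -235 - 1674 = -1909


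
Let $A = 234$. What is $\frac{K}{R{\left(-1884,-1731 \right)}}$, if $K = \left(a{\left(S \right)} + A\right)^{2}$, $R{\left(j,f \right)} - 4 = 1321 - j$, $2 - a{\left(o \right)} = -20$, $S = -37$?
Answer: $\frac{65536}{3209} \approx 20.423$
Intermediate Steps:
$a{\left(o \right)} = 22$ ($a{\left(o \right)} = 2 - -20 = 2 + 20 = 22$)
$R{\left(j,f \right)} = 1325 - j$ ($R{\left(j,f \right)} = 4 - \left(-1321 + j\right) = 1325 - j$)
$K = 65536$ ($K = \left(22 + 234\right)^{2} = 256^{2} = 65536$)
$\frac{K}{R{\left(-1884,-1731 \right)}} = \frac{65536}{1325 - -1884} = \frac{65536}{1325 + 1884} = \frac{65536}{3209}$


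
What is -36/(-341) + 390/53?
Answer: 134898/18073 ≈ 7.4641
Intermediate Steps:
-36/(-341) + 390/53 = -1/341*(-36) + 390*(1/53) = 36/341 + 390/53 = 134898/18073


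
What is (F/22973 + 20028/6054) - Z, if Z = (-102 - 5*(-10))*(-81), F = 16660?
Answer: -97539642670/23179757 ≈ -4208.0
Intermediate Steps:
Z = 4212 (Z = (-102 + 50)*(-81) = -52*(-81) = 4212)
(F/22973 + 20028/6054) - Z = (16660/22973 + 20028/6054) - 1*4212 = (16660*(1/22973) + 20028*(1/6054)) - 4212 = (16660/22973 + 3338/1009) - 4212 = 93493814/23179757 - 4212 = -97539642670/23179757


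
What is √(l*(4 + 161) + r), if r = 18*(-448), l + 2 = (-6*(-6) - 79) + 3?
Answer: 21*I*√34 ≈ 122.45*I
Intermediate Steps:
l = -42 (l = -2 + ((-6*(-6) - 79) + 3) = -2 + ((36 - 79) + 3) = -2 + (-43 + 3) = -2 - 40 = -42)
r = -8064
√(l*(4 + 161) + r) = √(-42*(4 + 161) - 8064) = √(-42*165 - 8064) = √(-6930 - 8064) = √(-14994) = 21*I*√34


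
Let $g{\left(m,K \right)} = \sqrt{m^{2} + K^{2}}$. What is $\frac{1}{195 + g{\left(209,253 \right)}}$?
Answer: $- \frac{39}{13933} + \frac{11 \sqrt{890}}{69665} \approx 0.0019115$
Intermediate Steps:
$g{\left(m,K \right)} = \sqrt{K^{2} + m^{2}}$
$\frac{1}{195 + g{\left(209,253 \right)}} = \frac{1}{195 + \sqrt{253^{2} + 209^{2}}} = \frac{1}{195 + \sqrt{64009 + 43681}} = \frac{1}{195 + \sqrt{107690}} = \frac{1}{195 + 11 \sqrt{890}}$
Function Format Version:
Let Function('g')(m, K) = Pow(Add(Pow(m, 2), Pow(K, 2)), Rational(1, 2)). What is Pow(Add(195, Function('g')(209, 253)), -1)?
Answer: Add(Rational(-39, 13933), Mul(Rational(11, 69665), Pow(890, Rational(1, 2)))) ≈ 0.0019115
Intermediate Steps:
Function('g')(m, K) = Pow(Add(Pow(K, 2), Pow(m, 2)), Rational(1, 2))
Pow(Add(195, Function('g')(209, 253)), -1) = Pow(Add(195, Pow(Add(Pow(253, 2), Pow(209, 2)), Rational(1, 2))), -1) = Pow(Add(195, Pow(Add(64009, 43681), Rational(1, 2))), -1) = Pow(Add(195, Pow(107690, Rational(1, 2))), -1) = Pow(Add(195, Mul(11, Pow(890, Rational(1, 2)))), -1)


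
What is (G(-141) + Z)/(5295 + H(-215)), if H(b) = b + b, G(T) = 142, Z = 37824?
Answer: 37966/4865 ≈ 7.8039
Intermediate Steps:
H(b) = 2*b
(G(-141) + Z)/(5295 + H(-215)) = (142 + 37824)/(5295 + 2*(-215)) = 37966/(5295 - 430) = 37966/4865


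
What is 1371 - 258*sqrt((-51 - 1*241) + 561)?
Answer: 1371 - 258*sqrt(269) ≈ -2860.5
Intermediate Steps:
1371 - 258*sqrt((-51 - 1*241) + 561) = 1371 - 258*sqrt((-51 - 241) + 561) = 1371 - 258*sqrt(-292 + 561) = 1371 - 258*sqrt(269)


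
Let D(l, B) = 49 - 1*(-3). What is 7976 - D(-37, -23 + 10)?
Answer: 7924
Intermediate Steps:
D(l, B) = 52 (D(l, B) = 49 + 3 = 52)
7976 - D(-37, -23 + 10) = 7976 - 1*52 = 7976 - 52 = 7924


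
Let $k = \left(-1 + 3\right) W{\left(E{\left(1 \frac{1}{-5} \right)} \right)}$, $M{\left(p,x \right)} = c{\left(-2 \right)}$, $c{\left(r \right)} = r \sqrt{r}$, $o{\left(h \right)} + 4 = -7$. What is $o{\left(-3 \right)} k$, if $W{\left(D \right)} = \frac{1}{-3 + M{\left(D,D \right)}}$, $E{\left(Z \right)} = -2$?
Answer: $\frac{66}{17} - \frac{44 i \sqrt{2}}{17} \approx 3.8824 - 3.6603 i$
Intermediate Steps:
$o{\left(h \right)} = -11$ ($o{\left(h \right)} = -4 - 7 = -11$)
$c{\left(r \right)} = r^{\frac{3}{2}}$
$M{\left(p,x \right)} = - 2 i \sqrt{2}$ ($M{\left(p,x \right)} = \left(-2\right)^{\frac{3}{2}} = - 2 i \sqrt{2}$)
$W{\left(D \right)} = \frac{1}{-3 - 2 i \sqrt{2}}$
$k = \frac{2 i}{- 3 i + 2 \sqrt{2}}$ ($k = \left(-1 + 3\right) \frac{i}{- 3 i + 2 \sqrt{2}} = 2 \frac{i}{- 3 i + 2 \sqrt{2}} = \frac{2 i}{- 3 i + 2 \sqrt{2}} \approx -0.35294 + 0.33276 i$)
$o{\left(-3 \right)} k = - 11 \left(- \frac{6}{17} + \frac{4 i \sqrt{2}}{17}\right) = \frac{66}{17} - \frac{44 i \sqrt{2}}{17}$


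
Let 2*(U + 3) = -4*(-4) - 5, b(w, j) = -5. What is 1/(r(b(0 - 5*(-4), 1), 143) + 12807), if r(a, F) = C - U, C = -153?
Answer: 2/25303 ≈ 7.9042e-5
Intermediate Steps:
U = 5/2 (U = -3 + (-4*(-4) - 5)/2 = -3 + (16 - 5)/2 = -3 + (½)*11 = -3 + 11/2 = 5/2 ≈ 2.5000)
r(a, F) = -311/2 (r(a, F) = -153 - 1*5/2 = -153 - 5/2 = -311/2)
1/(r(b(0 - 5*(-4), 1), 143) + 12807) = 1/(-311/2 + 12807) = 1/(25303/2) = 2/25303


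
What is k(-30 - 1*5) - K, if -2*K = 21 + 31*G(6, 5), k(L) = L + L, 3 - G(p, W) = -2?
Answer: 18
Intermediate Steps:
G(p, W) = 5 (G(p, W) = 3 - 1*(-2) = 3 + 2 = 5)
k(L) = 2*L
K = -88 (K = -(21 + 31*5)/2 = -(21 + 155)/2 = -½*176 = -88)
k(-30 - 1*5) - K = 2*(-30 - 1*5) - 1*(-88) = 2*(-30 - 5) + 88 = 2*(-35) + 88 = -70 + 88 = 18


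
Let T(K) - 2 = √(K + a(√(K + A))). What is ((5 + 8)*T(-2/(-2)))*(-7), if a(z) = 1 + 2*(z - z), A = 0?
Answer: -182 - 91*√2 ≈ -310.69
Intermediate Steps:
a(z) = 1 (a(z) = 1 + 2*0 = 1 + 0 = 1)
T(K) = 2 + √(1 + K) (T(K) = 2 + √(K + 1) = 2 + √(1 + K))
((5 + 8)*T(-2/(-2)))*(-7) = ((5 + 8)*(2 + √(1 - 2/(-2))))*(-7) = (13*(2 + √(1 - 2*(-½))))*(-7) = (13*(2 + √(1 + 1)))*(-7) = (13*(2 + √2))*(-7) = (26 + 13*√2)*(-7) = -182 - 91*√2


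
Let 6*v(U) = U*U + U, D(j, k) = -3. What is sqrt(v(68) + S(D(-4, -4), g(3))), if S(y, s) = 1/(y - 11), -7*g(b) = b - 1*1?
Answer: sqrt(153258)/14 ≈ 27.963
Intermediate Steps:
g(b) = 1/7 - b/7 (g(b) = -(b - 1*1)/7 = -(b - 1)/7 = -(-1 + b)/7 = 1/7 - b/7)
S(y, s) = 1/(-11 + y)
v(U) = U/6 + U**2/6 (v(U) = (U*U + U)/6 = (U**2 + U)/6 = (U + U**2)/6 = U/6 + U**2/6)
sqrt(v(68) + S(D(-4, -4), g(3))) = sqrt((1/6)*68*(1 + 68) + 1/(-11 - 3)) = sqrt((1/6)*68*69 + 1/(-14)) = sqrt(782 - 1/14) = sqrt(10947/14) = sqrt(153258)/14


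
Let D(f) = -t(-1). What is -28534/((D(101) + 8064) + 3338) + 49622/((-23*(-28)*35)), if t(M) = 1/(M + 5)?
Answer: -154757443/513990890 ≈ -0.30109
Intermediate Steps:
t(M) = 1/(5 + M)
D(f) = -¼ (D(f) = -1/(5 - 1) = -1/4 = -1*¼ = -¼)
-28534/((D(101) + 8064) + 3338) + 49622/((-23*(-28)*35)) = -28534/((-¼ + 8064) + 3338) + 49622/((-23*(-28)*35)) = -28534/(32255/4 + 3338) + 49622/((644*35)) = -28534/45607/4 + 49622/22540 = -28534*4/45607 + 49622*(1/22540) = -114136/45607 + 24811/11270 = -154757443/513990890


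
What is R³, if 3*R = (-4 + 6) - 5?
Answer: -1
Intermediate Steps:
R = -1 (R = ((-4 + 6) - 5)/3 = (2 - 5)/3 = (⅓)*(-3) = -1)
R³ = (-1)³ = -1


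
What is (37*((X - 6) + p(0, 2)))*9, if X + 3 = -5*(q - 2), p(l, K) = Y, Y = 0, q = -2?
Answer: 3663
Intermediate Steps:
p(l, K) = 0
X = 17 (X = -3 - 5*(-2 - 2) = -3 - 5*(-4) = -3 + 20 = 17)
(37*((X - 6) + p(0, 2)))*9 = (37*((17 - 6) + 0))*9 = (37*(11 + 0))*9 = (37*11)*9 = 407*9 = 3663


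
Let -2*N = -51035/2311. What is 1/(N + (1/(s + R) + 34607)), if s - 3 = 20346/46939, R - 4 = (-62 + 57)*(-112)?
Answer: 123105856098/4261683883861109 ≈ 2.8887e-5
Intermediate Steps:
R = 564 (R = 4 + (-62 + 57)*(-112) = 4 - 5*(-112) = 4 + 560 = 564)
s = 161163/46939 (s = 3 + 20346/46939 = 161163/46939 ≈ 3.4335)
N = 51035/4622 (N = -(-51035)/(2*2311) = -1/2*(-51035/2311) = 51035/4622 ≈ 11.042)
1/(N + (1/(s + R) + 34607)) = 1/(51035/4622 + (1/(161163/46939 + 564) + 34607)) = 1/(51035/4622 + (1/(26634759/46939) + 34607)) = 1/(51035/4622 + (46939/26634759 + 34607)) = 1/(51035/4622 + 921749151652/26634759) = 1/(4261683883861109/123105856098) = 123105856098/4261683883861109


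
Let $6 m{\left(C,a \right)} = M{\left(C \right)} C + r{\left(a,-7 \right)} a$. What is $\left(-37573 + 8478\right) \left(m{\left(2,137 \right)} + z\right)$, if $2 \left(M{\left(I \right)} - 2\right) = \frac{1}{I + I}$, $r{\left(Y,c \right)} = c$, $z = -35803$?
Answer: $\frac{8370544215}{8} \approx 1.0463 \cdot 10^{9}$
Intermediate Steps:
$M{\left(I \right)} = 2 + \frac{1}{4 I}$ ($M{\left(I \right)} = 2 + \frac{1}{2 \left(I + I\right)} = 2 + \frac{1}{2 \cdot 2 I} = 2 + \frac{\frac{1}{2} \frac{1}{I}}{2} = 2 + \frac{1}{4 I}$)
$m{\left(C,a \right)} = - \frac{7 a}{6} + \frac{C \left(2 + \frac{1}{4 C}\right)}{6}$ ($m{\left(C,a \right)} = \frac{\left(2 + \frac{1}{4 C}\right) C - 7 a}{6} = \frac{C \left(2 + \frac{1}{4 C}\right) - 7 a}{6} = \frac{- 7 a + C \left(2 + \frac{1}{4 C}\right)}{6} = - \frac{7 a}{6} + \frac{C \left(2 + \frac{1}{4 C}\right)}{6}$)
$\left(-37573 + 8478\right) \left(m{\left(2,137 \right)} + z\right) = \left(-37573 + 8478\right) \left(\left(\frac{1}{24} - \frac{959}{6} + \frac{1}{3} \cdot 2\right) - 35803\right) = - 29095 \left(\left(\frac{1}{24} - \frac{959}{6} + \frac{2}{3}\right) - 35803\right) = - 29095 \left(- \frac{1273}{8} - 35803\right) = \left(-29095\right) \left(- \frac{287697}{8}\right) = \frac{8370544215}{8}$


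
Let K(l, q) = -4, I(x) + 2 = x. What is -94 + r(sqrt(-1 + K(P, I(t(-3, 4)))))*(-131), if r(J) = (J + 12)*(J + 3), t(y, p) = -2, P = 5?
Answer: -4155 - 1965*I*sqrt(5) ≈ -4155.0 - 4393.9*I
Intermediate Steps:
I(x) = -2 + x
r(J) = (3 + J)*(12 + J) (r(J) = (12 + J)*(3 + J) = (3 + J)*(12 + J))
-94 + r(sqrt(-1 + K(P, I(t(-3, 4)))))*(-131) = -94 + (36 + (sqrt(-1 - 4))**2 + 15*sqrt(-1 - 4))*(-131) = -94 + (36 + (sqrt(-5))**2 + 15*sqrt(-5))*(-131) = -94 + (36 + (I*sqrt(5))**2 + 15*(I*sqrt(5)))*(-131) = -94 + (36 - 5 + 15*I*sqrt(5))*(-131) = -94 + (31 + 15*I*sqrt(5))*(-131) = -94 + (-4061 - 1965*I*sqrt(5)) = -4155 - 1965*I*sqrt(5)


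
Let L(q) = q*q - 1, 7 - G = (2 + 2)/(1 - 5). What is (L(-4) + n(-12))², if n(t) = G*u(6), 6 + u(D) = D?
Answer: 225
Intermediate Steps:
u(D) = -6 + D
G = 8 (G = 7 - (2 + 2)/(1 - 5) = 7 - 4/(-4) = 7 - 4*(-1)/4 = 7 - 1*(-1) = 7 + 1 = 8)
n(t) = 0 (n(t) = 8*(-6 + 6) = 8*0 = 0)
L(q) = -1 + q² (L(q) = q² - 1 = -1 + q²)
(L(-4) + n(-12))² = ((-1 + (-4)²) + 0)² = ((-1 + 16) + 0)² = (15 + 0)² = 15² = 225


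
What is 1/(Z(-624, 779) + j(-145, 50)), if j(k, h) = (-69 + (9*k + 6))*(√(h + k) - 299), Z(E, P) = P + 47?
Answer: 204929/84080682722 + 342*I*√95/42040341361 ≈ 2.4373e-6 + 7.9291e-8*I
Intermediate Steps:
Z(E, P) = 47 + P
j(k, h) = (-299 + √(h + k))*(-63 + 9*k) (j(k, h) = (-69 + (6 + 9*k))*(-299 + √(h + k)) = (-63 + 9*k)*(-299 + √(h + k)) = (-299 + √(h + k))*(-63 + 9*k))
1/(Z(-624, 779) + j(-145, 50)) = 1/((47 + 779) + (18837 - 2691*(-145) - 63*√(50 - 145) + 9*(-145)*√(50 - 145))) = 1/(826 + (18837 + 390195 - 63*I*√95 + 9*(-145)*√(-95))) = 1/(826 + (18837 + 390195 - 63*I*√95 + 9*(-145)*(I*√95))) = 1/(826 + (18837 + 390195 - 63*I*√95 - 1305*I*√95)) = 1/(826 + (409032 - 1368*I*√95)) = 1/(409858 - 1368*I*√95)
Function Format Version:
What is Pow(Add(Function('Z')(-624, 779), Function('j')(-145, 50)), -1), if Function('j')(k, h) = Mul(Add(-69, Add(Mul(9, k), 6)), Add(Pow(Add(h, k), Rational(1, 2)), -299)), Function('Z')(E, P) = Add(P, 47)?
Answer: Add(Rational(204929, 84080682722), Mul(Rational(342, 42040341361), I, Pow(95, Rational(1, 2)))) ≈ Add(2.4373e-6, Mul(7.9291e-8, I))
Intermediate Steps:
Function('Z')(E, P) = Add(47, P)
Function('j')(k, h) = Mul(Add(-299, Pow(Add(h, k), Rational(1, 2))), Add(-63, Mul(9, k))) (Function('j')(k, h) = Mul(Add(-69, Add(6, Mul(9, k))), Add(-299, Pow(Add(h, k), Rational(1, 2)))) = Mul(Add(-63, Mul(9, k)), Add(-299, Pow(Add(h, k), Rational(1, 2)))) = Mul(Add(-299, Pow(Add(h, k), Rational(1, 2))), Add(-63, Mul(9, k))))
Pow(Add(Function('Z')(-624, 779), Function('j')(-145, 50)), -1) = Pow(Add(Add(47, 779), Add(18837, Mul(-2691, -145), Mul(-63, Pow(Add(50, -145), Rational(1, 2))), Mul(9, -145, Pow(Add(50, -145), Rational(1, 2))))), -1) = Pow(Add(826, Add(18837, 390195, Mul(-63, Pow(-95, Rational(1, 2))), Mul(9, -145, Pow(-95, Rational(1, 2))))), -1) = Pow(Add(826, Add(18837, 390195, Mul(-63, Mul(I, Pow(95, Rational(1, 2)))), Mul(9, -145, Mul(I, Pow(95, Rational(1, 2)))))), -1) = Pow(Add(826, Add(18837, 390195, Mul(-63, I, Pow(95, Rational(1, 2))), Mul(-1305, I, Pow(95, Rational(1, 2))))), -1) = Pow(Add(826, Add(409032, Mul(-1368, I, Pow(95, Rational(1, 2))))), -1) = Pow(Add(409858, Mul(-1368, I, Pow(95, Rational(1, 2)))), -1)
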